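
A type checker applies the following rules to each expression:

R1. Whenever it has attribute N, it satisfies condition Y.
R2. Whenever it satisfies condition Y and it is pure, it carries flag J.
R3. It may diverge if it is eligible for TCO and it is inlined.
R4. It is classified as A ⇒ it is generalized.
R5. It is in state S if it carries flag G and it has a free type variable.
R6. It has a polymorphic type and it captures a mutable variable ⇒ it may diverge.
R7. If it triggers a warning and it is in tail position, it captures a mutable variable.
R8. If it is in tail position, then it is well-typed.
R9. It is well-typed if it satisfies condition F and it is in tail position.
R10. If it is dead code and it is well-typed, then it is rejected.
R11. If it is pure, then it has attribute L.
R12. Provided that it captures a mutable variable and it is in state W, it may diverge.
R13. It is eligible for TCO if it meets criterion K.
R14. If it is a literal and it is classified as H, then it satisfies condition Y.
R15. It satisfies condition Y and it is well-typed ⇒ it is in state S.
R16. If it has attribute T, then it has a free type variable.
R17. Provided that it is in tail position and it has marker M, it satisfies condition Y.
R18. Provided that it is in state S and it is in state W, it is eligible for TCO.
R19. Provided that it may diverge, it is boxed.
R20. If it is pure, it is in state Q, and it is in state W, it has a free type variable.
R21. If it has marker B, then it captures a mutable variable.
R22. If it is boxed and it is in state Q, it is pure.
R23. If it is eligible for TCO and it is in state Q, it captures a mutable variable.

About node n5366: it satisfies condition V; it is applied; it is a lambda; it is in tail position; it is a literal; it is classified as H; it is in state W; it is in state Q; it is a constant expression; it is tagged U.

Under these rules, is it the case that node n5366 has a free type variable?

Yes

By R8 (it is in tail position): it is well-typed.
By R14 (it is a literal, it is classified as H): it satisfies condition Y.
By R15 (it satisfies condition Y, it is well-typed): it is in state S.
By R18 (it is in state S, it is in state W): it is eligible for TCO.
By R23 (it is eligible for TCO, it is in state Q): it captures a mutable variable.
By R12 (it captures a mutable variable, it is in state W): it may diverge.
By R19 (it may diverge): it is boxed.
By R22 (it is boxed, it is in state Q): it is pure.
By R20 (it is pure, it is in state Q, it is in state W): it has a free type variable.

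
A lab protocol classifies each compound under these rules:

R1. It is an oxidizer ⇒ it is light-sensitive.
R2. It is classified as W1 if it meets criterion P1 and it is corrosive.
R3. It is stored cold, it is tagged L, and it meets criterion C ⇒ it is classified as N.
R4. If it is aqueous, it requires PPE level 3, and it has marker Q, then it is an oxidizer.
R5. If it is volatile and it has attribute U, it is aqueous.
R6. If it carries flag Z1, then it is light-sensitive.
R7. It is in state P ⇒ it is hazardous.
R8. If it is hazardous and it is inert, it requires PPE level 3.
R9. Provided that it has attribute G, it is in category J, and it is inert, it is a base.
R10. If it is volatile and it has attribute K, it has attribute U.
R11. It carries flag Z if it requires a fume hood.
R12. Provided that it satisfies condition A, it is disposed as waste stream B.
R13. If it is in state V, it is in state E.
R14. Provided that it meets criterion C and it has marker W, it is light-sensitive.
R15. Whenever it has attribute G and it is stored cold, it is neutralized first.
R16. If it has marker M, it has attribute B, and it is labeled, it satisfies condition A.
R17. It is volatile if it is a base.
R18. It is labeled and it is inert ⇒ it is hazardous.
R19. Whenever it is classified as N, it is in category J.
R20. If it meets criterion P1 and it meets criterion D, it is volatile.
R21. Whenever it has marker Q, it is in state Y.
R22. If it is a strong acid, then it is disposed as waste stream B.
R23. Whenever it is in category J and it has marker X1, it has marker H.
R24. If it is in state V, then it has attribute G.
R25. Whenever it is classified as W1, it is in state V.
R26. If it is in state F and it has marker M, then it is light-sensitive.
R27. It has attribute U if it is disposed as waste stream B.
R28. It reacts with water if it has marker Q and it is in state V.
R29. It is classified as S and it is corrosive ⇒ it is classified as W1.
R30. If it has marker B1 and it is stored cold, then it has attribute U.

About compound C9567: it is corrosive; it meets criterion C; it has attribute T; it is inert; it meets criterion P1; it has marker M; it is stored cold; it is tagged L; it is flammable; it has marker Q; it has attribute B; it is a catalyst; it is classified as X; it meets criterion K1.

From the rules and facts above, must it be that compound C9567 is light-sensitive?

Forward chaining from the given facts derives: is classified as W1, is classified as N, is in category J, is in state Y, is in state V, reacts with water, is in state E, has attribute G, is a base, is neutralized first, is volatile.
Rules concluding "it is light-sensitive": R1 needs "it is an oxidizer"; R6 needs "it carries flag Z1"; R14 needs "it has marker W"; R26 needs "it is in state F" — none of these are established.

No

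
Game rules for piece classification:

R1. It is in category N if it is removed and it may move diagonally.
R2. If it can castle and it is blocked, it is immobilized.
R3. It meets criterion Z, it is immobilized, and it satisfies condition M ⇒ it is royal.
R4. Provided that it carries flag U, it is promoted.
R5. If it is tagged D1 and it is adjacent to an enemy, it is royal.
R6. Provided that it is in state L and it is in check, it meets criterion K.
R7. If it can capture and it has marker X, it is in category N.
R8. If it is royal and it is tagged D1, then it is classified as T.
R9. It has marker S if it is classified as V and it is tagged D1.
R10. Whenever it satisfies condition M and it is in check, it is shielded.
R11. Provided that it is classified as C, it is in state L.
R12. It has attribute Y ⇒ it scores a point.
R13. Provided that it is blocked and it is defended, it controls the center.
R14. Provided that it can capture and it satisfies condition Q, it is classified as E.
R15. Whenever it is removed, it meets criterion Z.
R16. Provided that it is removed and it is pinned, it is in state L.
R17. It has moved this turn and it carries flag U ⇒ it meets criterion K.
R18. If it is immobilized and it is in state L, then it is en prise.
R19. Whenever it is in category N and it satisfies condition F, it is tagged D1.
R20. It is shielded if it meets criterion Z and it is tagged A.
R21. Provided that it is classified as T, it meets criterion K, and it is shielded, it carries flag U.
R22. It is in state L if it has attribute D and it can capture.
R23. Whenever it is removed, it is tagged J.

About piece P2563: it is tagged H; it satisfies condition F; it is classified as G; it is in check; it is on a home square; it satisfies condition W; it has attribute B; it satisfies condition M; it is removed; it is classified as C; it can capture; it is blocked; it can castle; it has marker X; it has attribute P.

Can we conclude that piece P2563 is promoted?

By R2 (it can castle, it is blocked): it is immobilized.
By R7 (it can capture, it has marker X): it is in category N.
By R10 (it satisfies condition M, it is in check): it is shielded.
By R11 (it is classified as C): it is in state L.
By R15 (it is removed): it meets criterion Z.
By R19 (it is in category N, it satisfies condition F): it is tagged D1.
By R3 (it meets criterion Z, it is immobilized, it satisfies condition M): it is royal.
By R6 (it is in state L, it is in check): it meets criterion K.
By R8 (it is royal, it is tagged D1): it is classified as T.
By R21 (it is classified as T, it meets criterion K, it is shielded): it carries flag U.
By R4 (it carries flag U): it is promoted.

Yes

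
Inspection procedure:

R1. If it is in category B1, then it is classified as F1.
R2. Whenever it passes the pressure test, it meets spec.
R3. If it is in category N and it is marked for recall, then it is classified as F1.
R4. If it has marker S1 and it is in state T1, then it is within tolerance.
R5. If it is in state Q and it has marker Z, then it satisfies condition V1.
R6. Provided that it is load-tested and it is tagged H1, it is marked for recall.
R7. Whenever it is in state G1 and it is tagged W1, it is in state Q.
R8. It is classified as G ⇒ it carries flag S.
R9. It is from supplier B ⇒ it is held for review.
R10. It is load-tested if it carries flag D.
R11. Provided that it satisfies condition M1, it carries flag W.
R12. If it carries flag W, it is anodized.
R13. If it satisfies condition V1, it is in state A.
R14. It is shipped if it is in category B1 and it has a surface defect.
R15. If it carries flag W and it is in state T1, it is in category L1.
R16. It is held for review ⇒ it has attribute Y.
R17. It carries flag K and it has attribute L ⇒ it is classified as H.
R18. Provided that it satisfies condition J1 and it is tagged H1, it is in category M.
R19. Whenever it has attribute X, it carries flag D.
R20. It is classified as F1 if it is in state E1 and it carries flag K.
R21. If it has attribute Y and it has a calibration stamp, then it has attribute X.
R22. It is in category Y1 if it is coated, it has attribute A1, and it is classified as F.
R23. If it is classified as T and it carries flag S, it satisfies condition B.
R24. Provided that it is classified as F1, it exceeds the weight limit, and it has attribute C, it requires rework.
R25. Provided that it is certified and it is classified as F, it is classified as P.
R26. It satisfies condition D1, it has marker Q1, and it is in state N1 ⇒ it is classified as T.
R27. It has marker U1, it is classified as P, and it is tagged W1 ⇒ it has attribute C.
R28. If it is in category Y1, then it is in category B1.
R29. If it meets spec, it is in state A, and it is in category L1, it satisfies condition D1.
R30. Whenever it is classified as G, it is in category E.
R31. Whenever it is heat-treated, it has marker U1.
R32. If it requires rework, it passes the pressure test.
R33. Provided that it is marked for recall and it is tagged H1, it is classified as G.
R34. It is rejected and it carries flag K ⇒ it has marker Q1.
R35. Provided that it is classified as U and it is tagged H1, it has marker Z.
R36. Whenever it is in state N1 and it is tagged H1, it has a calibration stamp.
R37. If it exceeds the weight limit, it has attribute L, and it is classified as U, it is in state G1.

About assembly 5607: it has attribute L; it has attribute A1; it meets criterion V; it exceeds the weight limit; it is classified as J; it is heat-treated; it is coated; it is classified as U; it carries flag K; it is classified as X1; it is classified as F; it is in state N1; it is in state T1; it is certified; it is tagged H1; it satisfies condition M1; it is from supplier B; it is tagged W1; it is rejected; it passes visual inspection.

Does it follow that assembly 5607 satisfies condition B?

By R9 (it is from supplier B): it is held for review.
By R11 (it satisfies condition M1): it carries flag W.
By R15 (it carries flag W, it is in state T1): it is in category L1.
By R16 (it is held for review): it has attribute Y.
By R22 (it is coated, it has attribute A1, it is classified as F): it is in category Y1.
By R25 (it is certified, it is classified as F): it is classified as P.
By R28 (it is in category Y1): it is in category B1.
By R31 (it is heat-treated): it has marker U1.
By R34 (it is rejected, it carries flag K): it has marker Q1.
By R35 (it is classified as U, it is tagged H1): it has marker Z.
By R36 (it is in state N1, it is tagged H1): it has a calibration stamp.
By R37 (it exceeds the weight limit, it has attribute L, it is classified as U): it is in state G1.
By R1 (it is in category B1): it is classified as F1.
By R7 (it is in state G1, it is tagged W1): it is in state Q.
By R21 (it has attribute Y, it has a calibration stamp): it has attribute X.
By R27 (it has marker U1, it is classified as P, it is tagged W1): it has attribute C.
By R5 (it is in state Q, it has marker Z): it satisfies condition V1.
By R13 (it satisfies condition V1): it is in state A.
By R19 (it has attribute X): it carries flag D.
By R24 (it is classified as F1, it exceeds the weight limit, it has attribute C): it requires rework.
By R32 (it requires rework): it passes the pressure test.
By R2 (it passes the pressure test): it meets spec.
By R10 (it carries flag D): it is load-tested.
By R29 (it meets spec, it is in state A, it is in category L1): it satisfies condition D1.
By R6 (it is load-tested, it is tagged H1): it is marked for recall.
By R26 (it satisfies condition D1, it has marker Q1, it is in state N1): it is classified as T.
By R33 (it is marked for recall, it is tagged H1): it is classified as G.
By R8 (it is classified as G): it carries flag S.
By R23 (it is classified as T, it carries flag S): it satisfies condition B.

Yes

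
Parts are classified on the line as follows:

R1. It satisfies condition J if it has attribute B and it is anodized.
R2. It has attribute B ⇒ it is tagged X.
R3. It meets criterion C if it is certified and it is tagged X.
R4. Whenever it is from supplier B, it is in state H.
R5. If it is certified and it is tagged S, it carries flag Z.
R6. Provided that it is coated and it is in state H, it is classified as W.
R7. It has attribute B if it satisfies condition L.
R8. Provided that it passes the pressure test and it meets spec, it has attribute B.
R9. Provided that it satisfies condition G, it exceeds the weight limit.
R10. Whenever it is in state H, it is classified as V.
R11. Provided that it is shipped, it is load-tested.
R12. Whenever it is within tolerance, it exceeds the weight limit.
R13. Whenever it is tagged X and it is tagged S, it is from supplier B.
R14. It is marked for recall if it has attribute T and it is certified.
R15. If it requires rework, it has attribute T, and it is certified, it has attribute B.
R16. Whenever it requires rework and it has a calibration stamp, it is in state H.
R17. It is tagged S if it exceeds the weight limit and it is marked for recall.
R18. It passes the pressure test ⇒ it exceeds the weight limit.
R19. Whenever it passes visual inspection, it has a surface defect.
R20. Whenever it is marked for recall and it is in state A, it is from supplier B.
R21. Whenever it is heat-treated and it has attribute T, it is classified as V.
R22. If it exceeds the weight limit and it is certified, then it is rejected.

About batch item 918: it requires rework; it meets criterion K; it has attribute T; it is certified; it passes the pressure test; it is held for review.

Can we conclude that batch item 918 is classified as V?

By R14 (it has attribute T, it is certified): it is marked for recall.
By R15 (it requires rework, it has attribute T, it is certified): it has attribute B.
By R18 (it passes the pressure test): it exceeds the weight limit.
By R2 (it has attribute B): it is tagged X.
By R17 (it exceeds the weight limit, it is marked for recall): it is tagged S.
By R13 (it is tagged X, it is tagged S): it is from supplier B.
By R4 (it is from supplier B): it is in state H.
By R10 (it is in state H): it is classified as V.

Yes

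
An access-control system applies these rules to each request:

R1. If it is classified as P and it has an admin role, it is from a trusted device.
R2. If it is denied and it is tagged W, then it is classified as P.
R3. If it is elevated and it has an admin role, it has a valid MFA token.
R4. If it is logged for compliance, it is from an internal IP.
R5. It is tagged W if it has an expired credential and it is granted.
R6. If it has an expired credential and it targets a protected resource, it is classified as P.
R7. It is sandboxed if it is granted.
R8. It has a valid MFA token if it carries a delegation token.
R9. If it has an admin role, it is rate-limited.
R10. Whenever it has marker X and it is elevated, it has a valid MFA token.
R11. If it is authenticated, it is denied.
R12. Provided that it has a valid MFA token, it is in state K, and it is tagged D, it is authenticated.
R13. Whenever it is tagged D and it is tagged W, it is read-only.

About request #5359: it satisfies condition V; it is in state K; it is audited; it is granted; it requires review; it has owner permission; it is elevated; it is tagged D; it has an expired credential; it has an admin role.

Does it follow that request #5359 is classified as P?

Yes

By R3 (it is elevated, it has an admin role): it has a valid MFA token.
By R5 (it has an expired credential, it is granted): it is tagged W.
By R12 (it has a valid MFA token, it is in state K, it is tagged D): it is authenticated.
By R11 (it is authenticated): it is denied.
By R2 (it is denied, it is tagged W): it is classified as P.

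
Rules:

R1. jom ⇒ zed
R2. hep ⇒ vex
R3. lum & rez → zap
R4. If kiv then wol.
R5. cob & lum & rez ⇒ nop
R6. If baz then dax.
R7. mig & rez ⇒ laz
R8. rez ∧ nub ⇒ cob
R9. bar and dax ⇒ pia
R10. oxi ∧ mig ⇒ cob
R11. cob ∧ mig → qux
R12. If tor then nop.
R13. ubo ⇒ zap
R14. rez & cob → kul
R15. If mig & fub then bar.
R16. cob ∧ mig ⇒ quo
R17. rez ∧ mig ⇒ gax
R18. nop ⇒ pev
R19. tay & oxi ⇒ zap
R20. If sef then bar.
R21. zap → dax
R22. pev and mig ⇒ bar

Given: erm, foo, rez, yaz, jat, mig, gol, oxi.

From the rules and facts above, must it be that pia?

No

Forward chaining from the given facts derives: laz, cob, qux, kul, quo, gax.
The only rule concluding pia is R9, which needs bar; that is never established.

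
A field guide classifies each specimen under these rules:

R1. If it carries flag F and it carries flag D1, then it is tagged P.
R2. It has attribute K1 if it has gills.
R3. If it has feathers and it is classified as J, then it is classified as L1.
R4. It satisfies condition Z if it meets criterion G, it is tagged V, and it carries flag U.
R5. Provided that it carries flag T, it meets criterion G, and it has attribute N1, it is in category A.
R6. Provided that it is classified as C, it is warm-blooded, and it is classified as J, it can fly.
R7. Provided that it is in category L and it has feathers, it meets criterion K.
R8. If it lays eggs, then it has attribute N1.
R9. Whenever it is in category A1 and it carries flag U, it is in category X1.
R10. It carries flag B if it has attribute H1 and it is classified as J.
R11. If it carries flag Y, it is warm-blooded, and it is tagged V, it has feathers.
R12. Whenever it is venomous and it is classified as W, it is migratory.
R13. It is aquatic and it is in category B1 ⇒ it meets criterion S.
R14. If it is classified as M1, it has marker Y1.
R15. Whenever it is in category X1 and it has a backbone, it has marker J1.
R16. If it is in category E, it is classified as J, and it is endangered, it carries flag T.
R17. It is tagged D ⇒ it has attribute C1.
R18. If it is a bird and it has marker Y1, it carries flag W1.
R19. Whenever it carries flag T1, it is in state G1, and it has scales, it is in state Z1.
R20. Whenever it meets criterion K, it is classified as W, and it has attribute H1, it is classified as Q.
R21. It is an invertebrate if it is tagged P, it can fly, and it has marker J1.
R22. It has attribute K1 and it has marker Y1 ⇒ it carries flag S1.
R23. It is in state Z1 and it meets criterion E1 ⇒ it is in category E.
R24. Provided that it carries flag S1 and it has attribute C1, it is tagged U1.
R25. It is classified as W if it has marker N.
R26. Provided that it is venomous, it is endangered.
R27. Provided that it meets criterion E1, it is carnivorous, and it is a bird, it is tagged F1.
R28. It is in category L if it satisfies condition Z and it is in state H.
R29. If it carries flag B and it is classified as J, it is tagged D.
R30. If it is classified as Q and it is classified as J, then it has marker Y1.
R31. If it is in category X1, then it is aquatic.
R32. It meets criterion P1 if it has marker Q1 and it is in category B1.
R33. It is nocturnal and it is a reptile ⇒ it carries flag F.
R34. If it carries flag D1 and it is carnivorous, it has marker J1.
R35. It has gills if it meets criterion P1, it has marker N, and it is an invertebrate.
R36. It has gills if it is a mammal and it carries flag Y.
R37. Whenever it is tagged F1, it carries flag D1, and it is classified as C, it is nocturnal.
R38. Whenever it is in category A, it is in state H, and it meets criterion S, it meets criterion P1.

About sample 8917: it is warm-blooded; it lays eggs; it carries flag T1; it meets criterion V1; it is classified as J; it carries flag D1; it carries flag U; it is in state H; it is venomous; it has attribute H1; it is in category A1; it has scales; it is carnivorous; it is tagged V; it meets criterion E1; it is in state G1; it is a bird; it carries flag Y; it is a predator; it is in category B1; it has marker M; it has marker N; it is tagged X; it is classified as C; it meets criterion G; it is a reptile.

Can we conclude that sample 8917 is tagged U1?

By R4 (it meets criterion G, it is tagged V, it carries flag U): it satisfies condition Z.
By R6 (it is classified as C, it is warm-blooded, it is classified as J): it can fly.
By R8 (it lays eggs): it has attribute N1.
By R9 (it is in category A1, it carries flag U): it is in category X1.
By R10 (it has attribute H1, it is classified as J): it carries flag B.
By R11 (it carries flag Y, it is warm-blooded, it is tagged V): it has feathers.
By R19 (it carries flag T1, it is in state G1, it has scales): it is in state Z1.
By R23 (it is in state Z1, it meets criterion E1): it is in category E.
By R25 (it has marker N): it is classified as W.
By R26 (it is venomous): it is endangered.
By R27 (it meets criterion E1, it is carnivorous, it is a bird): it is tagged F1.
By R28 (it satisfies condition Z, it is in state H): it is in category L.
By R29 (it carries flag B, it is classified as J): it is tagged D.
By R31 (it is in category X1): it is aquatic.
By R34 (it carries flag D1, it is carnivorous): it has marker J1.
By R37 (it is tagged F1, it carries flag D1, it is classified as C): it is nocturnal.
By R7 (it is in category L, it has feathers): it meets criterion K.
By R13 (it is aquatic, it is in category B1): it meets criterion S.
By R16 (it is in category E, it is classified as J, it is endangered): it carries flag T.
By R17 (it is tagged D): it has attribute C1.
By R20 (it meets criterion K, it is classified as W, it has attribute H1): it is classified as Q.
By R30 (it is classified as Q, it is classified as J): it has marker Y1.
By R33 (it is nocturnal, it is a reptile): it carries flag F.
By R1 (it carries flag F, it carries flag D1): it is tagged P.
By R5 (it carries flag T, it meets criterion G, it has attribute N1): it is in category A.
By R21 (it is tagged P, it can fly, it has marker J1): it is an invertebrate.
By R38 (it is in category A, it is in state H, it meets criterion S): it meets criterion P1.
By R35 (it meets criterion P1, it has marker N, it is an invertebrate): it has gills.
By R2 (it has gills): it has attribute K1.
By R22 (it has attribute K1, it has marker Y1): it carries flag S1.
By R24 (it carries flag S1, it has attribute C1): it is tagged U1.

Yes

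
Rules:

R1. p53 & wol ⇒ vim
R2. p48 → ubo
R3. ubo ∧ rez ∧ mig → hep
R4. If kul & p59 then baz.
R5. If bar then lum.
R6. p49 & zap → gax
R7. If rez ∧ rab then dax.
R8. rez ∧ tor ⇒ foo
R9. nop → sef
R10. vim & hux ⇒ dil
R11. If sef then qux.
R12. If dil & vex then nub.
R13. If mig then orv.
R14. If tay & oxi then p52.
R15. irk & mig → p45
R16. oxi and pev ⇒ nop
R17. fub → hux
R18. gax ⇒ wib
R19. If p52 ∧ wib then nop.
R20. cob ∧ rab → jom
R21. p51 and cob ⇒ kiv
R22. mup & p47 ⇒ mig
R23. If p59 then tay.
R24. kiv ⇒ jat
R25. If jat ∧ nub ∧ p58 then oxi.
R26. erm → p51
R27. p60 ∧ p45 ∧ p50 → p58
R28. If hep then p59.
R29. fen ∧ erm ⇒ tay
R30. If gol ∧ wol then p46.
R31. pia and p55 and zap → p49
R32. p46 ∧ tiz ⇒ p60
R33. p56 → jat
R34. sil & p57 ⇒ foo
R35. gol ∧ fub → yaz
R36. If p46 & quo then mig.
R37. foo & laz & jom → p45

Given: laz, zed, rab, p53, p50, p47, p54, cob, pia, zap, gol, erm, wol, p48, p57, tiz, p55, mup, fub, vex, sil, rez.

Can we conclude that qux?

Yes

vim  (by R1: p53, wol)
ubo  (by R2: p48)
hux  (by R17: fub)
jom  (by R20: cob, rab)
mig  (by R22: mup, p47)
p51  (by R26: erm)
p46  (by R30: gol, wol)
p49  (by R31: pia, p55, zap)
p60  (by R32: p46, tiz)
foo  (by R34: sil, p57)
p45  (by R37: foo, laz, jom)
hep  (by R3: ubo, rez, mig)
gax  (by R6: p49, zap)
dil  (by R10: vim, hux)
nub  (by R12: dil, vex)
wib  (by R18: gax)
kiv  (by R21: p51, cob)
jat  (by R24: kiv)
p58  (by R27: p60, p45, p50)
p59  (by R28: hep)
tay  (by R23: p59)
oxi  (by R25: jat, nub, p58)
p52  (by R14: tay, oxi)
nop  (by R19: p52, wib)
sef  (by R9: nop)
qux  (by R11: sef)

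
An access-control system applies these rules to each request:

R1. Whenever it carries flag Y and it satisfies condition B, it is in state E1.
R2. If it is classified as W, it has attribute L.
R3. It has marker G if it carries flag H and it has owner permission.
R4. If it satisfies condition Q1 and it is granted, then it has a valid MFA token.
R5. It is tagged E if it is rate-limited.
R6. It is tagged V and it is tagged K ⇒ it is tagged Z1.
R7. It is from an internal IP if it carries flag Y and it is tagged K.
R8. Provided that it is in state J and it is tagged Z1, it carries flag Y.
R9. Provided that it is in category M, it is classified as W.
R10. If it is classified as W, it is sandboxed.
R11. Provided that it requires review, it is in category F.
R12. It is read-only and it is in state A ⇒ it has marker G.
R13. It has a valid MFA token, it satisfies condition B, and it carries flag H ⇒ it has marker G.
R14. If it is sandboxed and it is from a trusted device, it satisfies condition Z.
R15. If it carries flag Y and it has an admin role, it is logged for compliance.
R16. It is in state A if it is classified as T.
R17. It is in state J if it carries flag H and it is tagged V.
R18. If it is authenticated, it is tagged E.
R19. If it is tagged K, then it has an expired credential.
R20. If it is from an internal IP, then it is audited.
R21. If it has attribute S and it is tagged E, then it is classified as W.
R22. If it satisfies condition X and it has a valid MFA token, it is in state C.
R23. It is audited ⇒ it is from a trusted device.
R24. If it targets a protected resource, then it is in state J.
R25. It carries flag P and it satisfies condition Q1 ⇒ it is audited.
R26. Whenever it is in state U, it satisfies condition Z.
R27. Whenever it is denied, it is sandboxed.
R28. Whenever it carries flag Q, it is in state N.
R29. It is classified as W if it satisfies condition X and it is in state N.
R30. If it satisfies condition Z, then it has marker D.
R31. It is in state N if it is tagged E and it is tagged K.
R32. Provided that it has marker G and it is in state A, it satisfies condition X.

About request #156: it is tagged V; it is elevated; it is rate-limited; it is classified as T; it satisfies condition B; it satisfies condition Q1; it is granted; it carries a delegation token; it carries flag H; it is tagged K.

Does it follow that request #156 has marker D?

Yes

By R4 (it satisfies condition Q1, it is granted): it has a valid MFA token.
By R5 (it is rate-limited): it is tagged E.
By R6 (it is tagged V, it is tagged K): it is tagged Z1.
By R13 (it has a valid MFA token, it satisfies condition B, it carries flag H): it has marker G.
By R16 (it is classified as T): it is in state A.
By R17 (it carries flag H, it is tagged V): it is in state J.
By R31 (it is tagged E, it is tagged K): it is in state N.
By R32 (it has marker G, it is in state A): it satisfies condition X.
By R8 (it is in state J, it is tagged Z1): it carries flag Y.
By R29 (it satisfies condition X, it is in state N): it is classified as W.
By R7 (it carries flag Y, it is tagged K): it is from an internal IP.
By R10 (it is classified as W): it is sandboxed.
By R20 (it is from an internal IP): it is audited.
By R23 (it is audited): it is from a trusted device.
By R14 (it is sandboxed, it is from a trusted device): it satisfies condition Z.
By R30 (it satisfies condition Z): it has marker D.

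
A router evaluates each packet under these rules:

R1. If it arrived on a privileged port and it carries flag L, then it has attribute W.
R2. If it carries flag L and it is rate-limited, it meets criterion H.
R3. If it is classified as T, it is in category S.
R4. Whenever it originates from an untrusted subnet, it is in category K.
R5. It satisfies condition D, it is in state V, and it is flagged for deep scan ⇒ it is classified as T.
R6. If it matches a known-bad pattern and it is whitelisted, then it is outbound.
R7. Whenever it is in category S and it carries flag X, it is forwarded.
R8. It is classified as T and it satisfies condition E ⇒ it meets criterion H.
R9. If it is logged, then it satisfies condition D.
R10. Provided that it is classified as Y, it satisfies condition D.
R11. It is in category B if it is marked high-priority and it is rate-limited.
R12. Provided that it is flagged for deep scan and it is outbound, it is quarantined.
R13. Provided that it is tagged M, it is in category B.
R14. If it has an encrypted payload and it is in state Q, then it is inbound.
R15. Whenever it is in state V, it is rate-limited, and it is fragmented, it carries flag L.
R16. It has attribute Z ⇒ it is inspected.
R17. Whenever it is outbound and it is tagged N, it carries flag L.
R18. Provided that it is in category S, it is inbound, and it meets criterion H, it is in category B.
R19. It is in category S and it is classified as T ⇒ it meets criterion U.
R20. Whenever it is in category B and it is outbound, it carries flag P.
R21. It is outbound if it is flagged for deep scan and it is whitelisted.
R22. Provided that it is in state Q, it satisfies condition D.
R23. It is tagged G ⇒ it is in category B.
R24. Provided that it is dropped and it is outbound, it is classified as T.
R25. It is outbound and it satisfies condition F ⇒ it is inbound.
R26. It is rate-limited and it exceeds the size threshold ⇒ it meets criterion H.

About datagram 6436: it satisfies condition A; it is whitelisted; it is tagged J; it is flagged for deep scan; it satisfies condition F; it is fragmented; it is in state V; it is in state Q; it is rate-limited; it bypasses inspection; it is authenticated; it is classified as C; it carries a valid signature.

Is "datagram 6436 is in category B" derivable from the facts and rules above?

Yes

By R15 (it is in state V, it is rate-limited, it is fragmented): it carries flag L.
By R21 (it is flagged for deep scan, it is whitelisted): it is outbound.
By R22 (it is in state Q): it satisfies condition D.
By R25 (it is outbound, it satisfies condition F): it is inbound.
By R2 (it carries flag L, it is rate-limited): it meets criterion H.
By R5 (it satisfies condition D, it is in state V, it is flagged for deep scan): it is classified as T.
By R3 (it is classified as T): it is in category S.
By R18 (it is in category S, it is inbound, it meets criterion H): it is in category B.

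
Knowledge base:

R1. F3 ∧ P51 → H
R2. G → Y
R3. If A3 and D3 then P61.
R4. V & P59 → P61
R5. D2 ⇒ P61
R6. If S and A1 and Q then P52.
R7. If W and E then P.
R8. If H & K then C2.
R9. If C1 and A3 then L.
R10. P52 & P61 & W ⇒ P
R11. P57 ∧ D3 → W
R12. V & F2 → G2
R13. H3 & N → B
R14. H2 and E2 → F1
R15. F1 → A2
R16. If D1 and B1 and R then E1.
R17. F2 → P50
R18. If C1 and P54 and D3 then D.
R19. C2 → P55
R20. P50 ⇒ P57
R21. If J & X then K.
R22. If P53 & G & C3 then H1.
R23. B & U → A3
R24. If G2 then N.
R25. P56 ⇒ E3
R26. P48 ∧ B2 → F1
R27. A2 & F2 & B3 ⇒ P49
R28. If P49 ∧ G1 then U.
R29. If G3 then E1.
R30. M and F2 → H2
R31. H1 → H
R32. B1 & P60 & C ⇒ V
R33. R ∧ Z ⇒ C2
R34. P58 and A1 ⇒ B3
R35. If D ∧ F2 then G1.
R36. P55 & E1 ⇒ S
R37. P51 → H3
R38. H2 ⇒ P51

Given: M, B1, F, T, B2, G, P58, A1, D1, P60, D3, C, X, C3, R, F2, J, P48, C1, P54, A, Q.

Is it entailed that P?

Forward chaining from the given facts derives: Y, E1, P50, D, P57, K, F1, H2, V, B3, G1, P51, W, G2, A2, N, P49, U, H3, B, A3, P61, L.
Rules concluding P: R7 needs E; R10 needs P52 — none of these are established.

No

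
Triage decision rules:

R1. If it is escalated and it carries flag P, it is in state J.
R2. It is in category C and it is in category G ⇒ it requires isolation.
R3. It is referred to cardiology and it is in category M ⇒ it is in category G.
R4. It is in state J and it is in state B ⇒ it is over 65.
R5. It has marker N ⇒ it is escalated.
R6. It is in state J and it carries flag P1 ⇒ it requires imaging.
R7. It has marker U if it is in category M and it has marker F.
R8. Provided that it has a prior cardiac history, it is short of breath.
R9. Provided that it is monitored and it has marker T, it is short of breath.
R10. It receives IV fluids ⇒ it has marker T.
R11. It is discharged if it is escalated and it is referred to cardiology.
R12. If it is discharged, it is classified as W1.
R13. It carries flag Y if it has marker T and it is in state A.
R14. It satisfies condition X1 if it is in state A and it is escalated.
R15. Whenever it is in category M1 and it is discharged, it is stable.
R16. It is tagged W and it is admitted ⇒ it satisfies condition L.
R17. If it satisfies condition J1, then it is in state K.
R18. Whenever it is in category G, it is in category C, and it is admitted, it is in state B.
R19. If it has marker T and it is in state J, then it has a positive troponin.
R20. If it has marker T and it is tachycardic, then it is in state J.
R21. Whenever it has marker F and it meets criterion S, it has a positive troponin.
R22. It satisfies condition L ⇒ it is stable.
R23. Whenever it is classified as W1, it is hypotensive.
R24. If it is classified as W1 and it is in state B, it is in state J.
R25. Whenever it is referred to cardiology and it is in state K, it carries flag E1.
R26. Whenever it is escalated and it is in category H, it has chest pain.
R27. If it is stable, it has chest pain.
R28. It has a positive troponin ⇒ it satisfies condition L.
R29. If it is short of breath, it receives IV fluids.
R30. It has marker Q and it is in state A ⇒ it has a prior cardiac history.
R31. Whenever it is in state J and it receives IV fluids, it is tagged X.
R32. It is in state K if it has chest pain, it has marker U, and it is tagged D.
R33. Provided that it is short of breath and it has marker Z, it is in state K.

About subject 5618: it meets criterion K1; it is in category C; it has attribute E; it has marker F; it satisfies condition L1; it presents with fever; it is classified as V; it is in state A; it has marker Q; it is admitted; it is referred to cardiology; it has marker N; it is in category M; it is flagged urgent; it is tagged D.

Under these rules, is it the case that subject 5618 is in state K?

By R3 (it is referred to cardiology, it is in category M): it is in category G.
By R5 (it has marker N): it is escalated.
By R7 (it is in category M, it has marker F): it has marker U.
By R11 (it is escalated, it is referred to cardiology): it is discharged.
By R12 (it is discharged): it is classified as W1.
By R18 (it is in category G, it is in category C, it is admitted): it is in state B.
By R24 (it is classified as W1, it is in state B): it is in state J.
By R30 (it has marker Q, it is in state A): it has a prior cardiac history.
By R8 (it has a prior cardiac history): it is short of breath.
By R29 (it is short of breath): it receives IV fluids.
By R10 (it receives IV fluids): it has marker T.
By R19 (it has marker T, it is in state J): it has a positive troponin.
By R28 (it has a positive troponin): it satisfies condition L.
By R22 (it satisfies condition L): it is stable.
By R27 (it is stable): it has chest pain.
By R32 (it has chest pain, it has marker U, it is tagged D): it is in state K.

Yes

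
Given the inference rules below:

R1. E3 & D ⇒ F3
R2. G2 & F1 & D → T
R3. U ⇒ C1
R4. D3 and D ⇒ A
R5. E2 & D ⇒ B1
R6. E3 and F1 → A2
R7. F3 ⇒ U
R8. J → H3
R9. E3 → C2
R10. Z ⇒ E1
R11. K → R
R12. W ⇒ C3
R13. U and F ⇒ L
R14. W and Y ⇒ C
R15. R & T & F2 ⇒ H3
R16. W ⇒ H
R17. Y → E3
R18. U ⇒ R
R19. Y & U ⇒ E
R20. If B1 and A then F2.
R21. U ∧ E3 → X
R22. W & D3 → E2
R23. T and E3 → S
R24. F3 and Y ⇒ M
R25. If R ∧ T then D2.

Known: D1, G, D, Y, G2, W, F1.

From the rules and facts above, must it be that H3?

Forward chaining from the given facts derives: T, C3, C, H, E3, S, F3, A2, U, C2, R, E, X, M, D2, C1.
Rules concluding H3: R8 needs J; R15 needs F2 — none of these are established.

No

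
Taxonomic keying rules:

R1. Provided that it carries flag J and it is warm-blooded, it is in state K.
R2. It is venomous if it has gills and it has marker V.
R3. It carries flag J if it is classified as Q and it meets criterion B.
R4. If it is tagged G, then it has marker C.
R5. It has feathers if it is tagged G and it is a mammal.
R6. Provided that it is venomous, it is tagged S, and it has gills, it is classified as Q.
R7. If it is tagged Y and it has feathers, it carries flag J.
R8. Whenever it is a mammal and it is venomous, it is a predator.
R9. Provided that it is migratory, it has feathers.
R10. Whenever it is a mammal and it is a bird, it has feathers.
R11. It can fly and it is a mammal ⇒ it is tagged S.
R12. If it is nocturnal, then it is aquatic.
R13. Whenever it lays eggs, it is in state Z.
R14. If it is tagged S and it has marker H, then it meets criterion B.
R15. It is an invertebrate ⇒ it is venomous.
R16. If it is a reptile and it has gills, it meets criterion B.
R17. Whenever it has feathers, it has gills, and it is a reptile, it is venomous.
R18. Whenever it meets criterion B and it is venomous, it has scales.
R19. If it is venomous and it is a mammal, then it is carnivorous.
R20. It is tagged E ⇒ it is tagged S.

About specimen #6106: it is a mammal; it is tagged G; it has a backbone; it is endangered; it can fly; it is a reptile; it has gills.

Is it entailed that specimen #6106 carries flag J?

Yes

By R5 (it is tagged G, it is a mammal): it has feathers.
By R11 (it can fly, it is a mammal): it is tagged S.
By R16 (it is a reptile, it has gills): it meets criterion B.
By R17 (it has feathers, it has gills, it is a reptile): it is venomous.
By R6 (it is venomous, it is tagged S, it has gills): it is classified as Q.
By R3 (it is classified as Q, it meets criterion B): it carries flag J.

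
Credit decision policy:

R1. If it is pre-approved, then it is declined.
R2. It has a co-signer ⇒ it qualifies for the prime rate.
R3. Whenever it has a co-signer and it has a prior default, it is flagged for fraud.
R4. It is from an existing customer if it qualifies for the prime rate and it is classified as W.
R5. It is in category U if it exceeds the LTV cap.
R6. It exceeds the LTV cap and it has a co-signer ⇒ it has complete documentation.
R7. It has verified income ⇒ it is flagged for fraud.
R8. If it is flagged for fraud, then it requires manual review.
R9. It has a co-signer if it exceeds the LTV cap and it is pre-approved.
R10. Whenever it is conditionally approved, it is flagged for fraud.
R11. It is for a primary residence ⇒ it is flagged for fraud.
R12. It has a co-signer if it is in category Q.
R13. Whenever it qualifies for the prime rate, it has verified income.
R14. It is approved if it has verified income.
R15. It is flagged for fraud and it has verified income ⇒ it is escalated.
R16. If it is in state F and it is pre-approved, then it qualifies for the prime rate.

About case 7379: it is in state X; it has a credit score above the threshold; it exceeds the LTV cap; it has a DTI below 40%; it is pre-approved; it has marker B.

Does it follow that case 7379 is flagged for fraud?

By R9 (it exceeds the LTV cap, it is pre-approved): it has a co-signer.
By R2 (it has a co-signer): it qualifies for the prime rate.
By R13 (it qualifies for the prime rate): it has verified income.
By R7 (it has verified income): it is flagged for fraud.

Yes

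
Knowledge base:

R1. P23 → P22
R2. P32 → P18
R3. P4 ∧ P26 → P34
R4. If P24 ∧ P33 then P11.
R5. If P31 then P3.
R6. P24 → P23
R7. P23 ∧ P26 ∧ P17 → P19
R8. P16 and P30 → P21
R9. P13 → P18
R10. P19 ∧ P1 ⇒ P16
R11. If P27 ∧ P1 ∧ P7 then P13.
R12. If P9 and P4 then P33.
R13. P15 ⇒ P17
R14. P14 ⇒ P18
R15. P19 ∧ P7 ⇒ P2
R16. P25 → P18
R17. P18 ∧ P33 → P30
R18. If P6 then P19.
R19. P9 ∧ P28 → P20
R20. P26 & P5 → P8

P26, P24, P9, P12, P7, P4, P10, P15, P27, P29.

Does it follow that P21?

Forward chaining from the given facts derives: P34, P23, P33, P17, P22, P11, P19, P2.
The only rule concluding P21 is R8, which needs P16; that is never established.

No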